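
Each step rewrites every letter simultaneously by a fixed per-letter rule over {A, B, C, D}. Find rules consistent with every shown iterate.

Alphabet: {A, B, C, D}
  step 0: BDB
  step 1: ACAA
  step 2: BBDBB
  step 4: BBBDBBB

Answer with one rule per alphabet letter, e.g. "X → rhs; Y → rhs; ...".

  step 1 ⇒ step 2: ACAA ⇒ B·BD·B·B
    A ↦ B
    C ↦ BD
  step 0 ⇒ step 1: BDB ⇒ A·CA·A
    B ↦ A
  step 0 ⇒ step 1: BDB ⇒ A·CA·A
    D ↦ CA

A->B, B->A, C->BD, D->CA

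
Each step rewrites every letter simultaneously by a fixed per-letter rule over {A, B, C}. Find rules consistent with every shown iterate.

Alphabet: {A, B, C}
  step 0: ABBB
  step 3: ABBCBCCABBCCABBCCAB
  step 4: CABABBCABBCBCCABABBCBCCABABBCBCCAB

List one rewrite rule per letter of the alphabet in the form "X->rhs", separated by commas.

  step 3 ⇒ step 4: ABBCBCCABBCCABBCCAB ⇒ C·AB·AB·BC·AB·BC·BC·C·AB·AB·BC·BC·C·AB·AB·BC·BC·C·AB
    A ↦ C
    B ↦ AB
    C ↦ BC

A->C, B->AB, C->BC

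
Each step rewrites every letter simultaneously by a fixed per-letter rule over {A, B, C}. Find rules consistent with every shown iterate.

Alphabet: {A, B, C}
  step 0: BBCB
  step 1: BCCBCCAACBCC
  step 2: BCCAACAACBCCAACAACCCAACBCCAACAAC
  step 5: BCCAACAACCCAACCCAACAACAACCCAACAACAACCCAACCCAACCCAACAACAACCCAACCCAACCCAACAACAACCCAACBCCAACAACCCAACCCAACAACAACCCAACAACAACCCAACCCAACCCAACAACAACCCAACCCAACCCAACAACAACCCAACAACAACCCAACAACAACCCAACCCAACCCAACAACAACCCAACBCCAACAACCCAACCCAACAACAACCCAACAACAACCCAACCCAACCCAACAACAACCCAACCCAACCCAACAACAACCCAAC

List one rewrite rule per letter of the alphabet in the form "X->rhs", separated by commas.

A->C, B->BCC, C->AAC

  step 1 ⇒ step 2: BCCBCCAACBCC ⇒ BCC·AAC·AAC·BCC·AAC·AAC·C·C·AAC·BCC·AAC·AAC
    A ↦ C
    B ↦ BCC
    C ↦ AAC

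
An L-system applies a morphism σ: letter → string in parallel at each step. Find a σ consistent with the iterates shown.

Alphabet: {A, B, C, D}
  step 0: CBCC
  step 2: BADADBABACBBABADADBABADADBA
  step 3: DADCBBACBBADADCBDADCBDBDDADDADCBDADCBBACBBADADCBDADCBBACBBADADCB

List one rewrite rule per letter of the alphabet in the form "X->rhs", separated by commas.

  step 2 ⇒ step 3: BADADBABACBBABADADBABADADBA ⇒ DAD·CB·BA·CB·BA·DAD·CB·DAD·CB·DBD·DAD·DAD·CB·DAD·CB·BA·CB·BA·DAD·CB·DAD·CB·BA·CB·BA·DAD·CB
    A ↦ CB
    B ↦ DAD
    C ↦ DBD
    D ↦ BA

A->CB, B->DAD, C->DBD, D->BA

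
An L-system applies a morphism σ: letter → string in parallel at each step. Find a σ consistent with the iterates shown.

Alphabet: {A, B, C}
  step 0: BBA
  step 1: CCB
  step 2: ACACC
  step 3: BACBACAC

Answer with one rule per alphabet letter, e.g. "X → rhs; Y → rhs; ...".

A->B, B->C, C->AC

  step 2 ⇒ step 3: ACACC ⇒ B·AC·B·AC·AC
    A ↦ B
    C ↦ AC
  step 0 ⇒ step 1: BBA ⇒ C·C·B
    B ↦ C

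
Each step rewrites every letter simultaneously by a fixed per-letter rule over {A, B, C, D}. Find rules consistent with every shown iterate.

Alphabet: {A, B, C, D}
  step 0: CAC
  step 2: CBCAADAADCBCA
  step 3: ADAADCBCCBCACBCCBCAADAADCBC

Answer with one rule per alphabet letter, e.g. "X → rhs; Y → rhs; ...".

  step 2 ⇒ step 3: CBCAADAADCBCA ⇒ AD·A·AD·CBC·CBC·A·CBC·CBC·A·AD·A·AD·CBC
    A ↦ CBC
    B ↦ A
    C ↦ AD
    D ↦ A

A->CBC, B->A, C->AD, D->A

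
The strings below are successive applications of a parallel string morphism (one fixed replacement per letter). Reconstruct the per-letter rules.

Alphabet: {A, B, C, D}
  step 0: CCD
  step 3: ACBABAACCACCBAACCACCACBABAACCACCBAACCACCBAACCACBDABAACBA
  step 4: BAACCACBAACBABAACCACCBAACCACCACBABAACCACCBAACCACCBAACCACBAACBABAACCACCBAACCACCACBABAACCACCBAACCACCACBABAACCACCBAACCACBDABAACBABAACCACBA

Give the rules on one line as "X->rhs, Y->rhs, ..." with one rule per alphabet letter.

A->BA, B->AC, C->ACC, D->BDA

  step 3 ⇒ step 4: ACBABAACCACCBAACCACCACBABAACCACCBAACCACCBAACCACBDABAACBA ⇒ BA·ACC·AC·BA·AC·BA·BA·ACC·ACC·BA·ACC·ACC·AC·BA·BA·ACC·ACC·BA·ACC·ACC·BA·ACC·AC·BA·AC·BA·BA·ACC·ACC·BA·ACC·ACC·AC·BA·BA·ACC·ACC·BA·ACC·ACC·AC·BA·BA·ACC·ACC·BA·ACC·AC·BDA·BA·AC·BA·BA·ACC·AC·BA
    A ↦ BA
    B ↦ AC
    C ↦ ACC
    D ↦ BDA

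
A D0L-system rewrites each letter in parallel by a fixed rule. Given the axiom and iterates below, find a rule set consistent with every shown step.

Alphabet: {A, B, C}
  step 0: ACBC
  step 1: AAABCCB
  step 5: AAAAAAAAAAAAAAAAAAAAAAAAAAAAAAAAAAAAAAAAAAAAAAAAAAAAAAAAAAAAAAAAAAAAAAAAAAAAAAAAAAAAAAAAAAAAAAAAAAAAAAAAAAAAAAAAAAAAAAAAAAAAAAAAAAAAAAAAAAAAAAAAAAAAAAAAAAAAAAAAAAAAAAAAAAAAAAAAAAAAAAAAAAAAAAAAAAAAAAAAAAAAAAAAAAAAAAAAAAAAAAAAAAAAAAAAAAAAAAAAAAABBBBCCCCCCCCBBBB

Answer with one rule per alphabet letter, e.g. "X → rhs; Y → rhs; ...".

A->AAA, B->CC, C->B

  step 0 ⇒ step 1: ACBC ⇒ AAA·B·CC·B
    A ↦ AAA
    B ↦ CC
    C ↦ B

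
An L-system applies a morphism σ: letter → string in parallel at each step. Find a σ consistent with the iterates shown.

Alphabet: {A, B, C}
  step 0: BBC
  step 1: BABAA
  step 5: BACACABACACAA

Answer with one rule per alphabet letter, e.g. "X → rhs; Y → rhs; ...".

  step 0 ⇒ step 1: BBC ⇒ BA·BA·A
    B ↦ BA
    C ↦ A
    A ↦ C  (constrained at step 1)

A->C, B->BA, C->A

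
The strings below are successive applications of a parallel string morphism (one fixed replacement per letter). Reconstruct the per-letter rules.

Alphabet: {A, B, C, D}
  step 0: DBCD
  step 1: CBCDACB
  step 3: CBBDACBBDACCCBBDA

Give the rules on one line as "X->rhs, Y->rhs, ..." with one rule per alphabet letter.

  step 0 ⇒ step 1: DBCD ⇒ CB·C·DA·CB
    B ↦ C
    C ↦ DA
    D ↦ CB
    A ↦ B  (constrained at step 1)

A->B, B->C, C->DA, D->CB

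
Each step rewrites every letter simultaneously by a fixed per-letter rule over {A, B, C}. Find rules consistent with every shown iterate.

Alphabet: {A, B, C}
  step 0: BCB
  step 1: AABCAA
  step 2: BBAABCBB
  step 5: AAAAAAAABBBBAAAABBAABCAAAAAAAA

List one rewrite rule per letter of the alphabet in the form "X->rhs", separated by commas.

  step 1 ⇒ step 2: AABCAA ⇒ B·B·AA·BC·B·B
    A ↦ B
    B ↦ AA
    C ↦ BC

A->B, B->AA, C->BC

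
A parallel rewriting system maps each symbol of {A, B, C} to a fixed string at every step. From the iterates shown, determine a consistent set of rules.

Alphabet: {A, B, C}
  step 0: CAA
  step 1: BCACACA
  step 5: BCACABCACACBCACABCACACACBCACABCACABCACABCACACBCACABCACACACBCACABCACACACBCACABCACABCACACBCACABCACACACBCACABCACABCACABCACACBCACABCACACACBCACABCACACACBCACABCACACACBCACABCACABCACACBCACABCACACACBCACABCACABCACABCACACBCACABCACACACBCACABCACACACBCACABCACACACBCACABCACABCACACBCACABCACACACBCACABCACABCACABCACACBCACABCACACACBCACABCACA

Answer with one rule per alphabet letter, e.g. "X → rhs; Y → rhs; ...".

  step 0 ⇒ step 1: CAA ⇒ BCA·CA·CA
    A ↦ CA
    C ↦ BCA
    B ↦ CAC  (constrained at step 1)

A->CA, B->CAC, C->BCA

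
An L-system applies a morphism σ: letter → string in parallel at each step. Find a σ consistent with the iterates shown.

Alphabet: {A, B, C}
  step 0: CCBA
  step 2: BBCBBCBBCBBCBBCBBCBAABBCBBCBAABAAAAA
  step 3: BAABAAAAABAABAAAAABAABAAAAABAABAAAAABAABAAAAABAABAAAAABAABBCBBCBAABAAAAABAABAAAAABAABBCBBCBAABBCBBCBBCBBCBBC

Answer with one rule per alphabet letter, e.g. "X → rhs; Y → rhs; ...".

  step 2 ⇒ step 3: BBCBBCBBCBBCBBCBBCBAABBCBBCBAABAAAAA ⇒ BAA·BAA·AAA·BAA·BAA·AAA·BAA·BAA·AAA·BAA·BAA·AAA·BAA·BAA·AAA·BAA·BAA·AAA·BAA·BBC·BBC·BAA·BAA·AAA·BAA·BAA·AAA·BAA·BBC·BBC·BAA·BBC·BBC·BBC·BBC·BBC
    A ↦ BBC
    B ↦ BAA
    C ↦ AAA

A->BBC, B->BAA, C->AAA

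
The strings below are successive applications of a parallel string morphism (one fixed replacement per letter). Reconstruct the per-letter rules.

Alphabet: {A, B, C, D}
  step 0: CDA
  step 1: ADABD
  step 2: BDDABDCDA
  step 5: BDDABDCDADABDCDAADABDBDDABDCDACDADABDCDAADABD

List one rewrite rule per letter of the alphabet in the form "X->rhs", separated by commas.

  step 1 ⇒ step 2: ADABD ⇒ BD·DA·BD·C·DA
    A ↦ BD
    B ↦ C
    D ↦ DA
  step 0 ⇒ step 1: CDA ⇒ A·DA·BD
    C ↦ A

A->BD, B->C, C->A, D->DA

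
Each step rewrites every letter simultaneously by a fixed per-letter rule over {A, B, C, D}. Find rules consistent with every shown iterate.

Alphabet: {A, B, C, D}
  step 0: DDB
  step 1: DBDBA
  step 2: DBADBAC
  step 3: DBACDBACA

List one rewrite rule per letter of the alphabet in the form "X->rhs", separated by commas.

A->C, B->A, C->A, D->DB

  step 2 ⇒ step 3: DBADBAC ⇒ DB·A·C·DB·A·C·A
    A ↦ C
    B ↦ A
    C ↦ A
    D ↦ DB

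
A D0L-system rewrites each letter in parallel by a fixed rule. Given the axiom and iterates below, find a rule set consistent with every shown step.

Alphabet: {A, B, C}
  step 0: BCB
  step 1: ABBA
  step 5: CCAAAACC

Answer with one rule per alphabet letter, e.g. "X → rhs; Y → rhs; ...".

  step 0 ⇒ step 1: BCB ⇒ A·BB·A
    B ↦ A
    C ↦ BB
    A ↦ C  (constrained at step 1)

A->C, B->A, C->BB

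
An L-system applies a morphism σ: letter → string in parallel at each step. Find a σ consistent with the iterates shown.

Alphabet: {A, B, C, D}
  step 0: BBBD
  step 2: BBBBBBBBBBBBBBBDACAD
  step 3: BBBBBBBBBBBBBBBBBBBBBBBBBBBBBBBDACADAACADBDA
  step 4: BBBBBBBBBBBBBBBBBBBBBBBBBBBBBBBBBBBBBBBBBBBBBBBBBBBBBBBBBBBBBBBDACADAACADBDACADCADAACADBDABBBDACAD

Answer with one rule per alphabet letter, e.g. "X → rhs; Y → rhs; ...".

A->CAD, B->BB, C->AA, D->BDA

  step 3 ⇒ step 4: BBBBBBBBBBBBBBBBBBBBBBBBBBBBBBBDACADAACADBDA ⇒ BB·BB·BB·BB·BB·BB·BB·BB·BB·BB·BB·BB·BB·BB·BB·BB·BB·BB·BB·BB·BB·BB·BB·BB·BB·BB·BB·BB·BB·BB·BB·BDA·CAD·AA·CAD·BDA·CAD·CAD·AA·CAD·BDA·BB·BDA·CAD
    A ↦ CAD
    B ↦ BB
    C ↦ AA
    D ↦ BDA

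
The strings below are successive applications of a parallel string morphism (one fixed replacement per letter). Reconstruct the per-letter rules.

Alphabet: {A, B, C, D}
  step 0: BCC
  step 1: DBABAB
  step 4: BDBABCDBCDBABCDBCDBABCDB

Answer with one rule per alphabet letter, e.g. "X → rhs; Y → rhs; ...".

  step 0 ⇒ step 1: BCC ⇒ DB·AB·AB
    B ↦ DB
    C ↦ AB
    A ↦ B  (constrained at step 1)
    D ↦ C  (constrained at step 1)

A->B, B->DB, C->AB, D->C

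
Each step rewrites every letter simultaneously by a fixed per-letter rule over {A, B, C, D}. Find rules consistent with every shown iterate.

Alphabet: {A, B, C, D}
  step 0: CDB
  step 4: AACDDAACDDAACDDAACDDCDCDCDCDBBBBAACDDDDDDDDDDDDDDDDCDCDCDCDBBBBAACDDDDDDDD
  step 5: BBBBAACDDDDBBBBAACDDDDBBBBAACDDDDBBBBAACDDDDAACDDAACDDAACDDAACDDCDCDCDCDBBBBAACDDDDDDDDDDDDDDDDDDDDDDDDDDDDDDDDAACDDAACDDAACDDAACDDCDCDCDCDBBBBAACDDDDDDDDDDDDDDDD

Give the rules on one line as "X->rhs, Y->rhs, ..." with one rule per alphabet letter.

  step 4 ⇒ step 5: AACDDAACDDAACDDAACDDCDCDCDCDBBBBAACDDDDDDDDDDDDDDDDCDCDCDCDBBBBAACDDDDDDDD ⇒ BB·BB·AAC·DD·DD·BB·BB·AAC·DD·DD·BB·BB·AAC·DD·DD·BB·BB·AAC·DD·DD·AAC·DD·AAC·DD·AAC·DD·AAC·DD·CD·CD·CD·CD·BB·BB·AAC·DD·DD·DD·DD·DD·DD·DD·DD·DD·DD·DD·DD·DD·DD·DD·DD·AAC·DD·AAC·DD·AAC·DD·AAC·DD·CD·CD·CD·CD·BB·BB·AAC·DD·DD·DD·DD·DD·DD·DD·DD
    A ↦ BB
    B ↦ CD
    C ↦ AAC
    D ↦ DD

A->BB, B->CD, C->AAC, D->DD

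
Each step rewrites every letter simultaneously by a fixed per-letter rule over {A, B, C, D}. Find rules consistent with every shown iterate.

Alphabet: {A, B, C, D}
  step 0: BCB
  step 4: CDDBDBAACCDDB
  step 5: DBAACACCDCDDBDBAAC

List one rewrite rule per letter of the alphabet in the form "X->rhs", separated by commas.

A->CD, B->C, C->DB, D->A

  step 4 ⇒ step 5: CDDBDBAACCDDB ⇒ DB·A·A·C·A·C·CD·CD·DB·DB·A·A·C
    A ↦ CD
    B ↦ C
    C ↦ DB
    D ↦ A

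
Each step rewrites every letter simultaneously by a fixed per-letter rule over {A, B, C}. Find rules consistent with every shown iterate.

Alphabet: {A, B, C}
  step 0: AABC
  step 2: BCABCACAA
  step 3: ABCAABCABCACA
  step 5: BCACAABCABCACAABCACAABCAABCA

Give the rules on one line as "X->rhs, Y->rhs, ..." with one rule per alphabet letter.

  step 2 ⇒ step 3: BCABCACAA ⇒ A·B·CA·A·B·CA·B·CA·CA
    A ↦ CA
    B ↦ A
    C ↦ B

A->CA, B->A, C->B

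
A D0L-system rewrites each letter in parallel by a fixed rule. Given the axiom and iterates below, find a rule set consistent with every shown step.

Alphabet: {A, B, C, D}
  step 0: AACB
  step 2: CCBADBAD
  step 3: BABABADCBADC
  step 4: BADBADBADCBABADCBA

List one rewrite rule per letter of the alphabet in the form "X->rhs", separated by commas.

A->D, B->BA, C->BA, D->C

  step 3 ⇒ step 4: BABABADCBADC ⇒ BA·D·BA·D·BA·D·C·BA·BA·D·C·BA
    A ↦ D
    B ↦ BA
    C ↦ BA
    D ↦ C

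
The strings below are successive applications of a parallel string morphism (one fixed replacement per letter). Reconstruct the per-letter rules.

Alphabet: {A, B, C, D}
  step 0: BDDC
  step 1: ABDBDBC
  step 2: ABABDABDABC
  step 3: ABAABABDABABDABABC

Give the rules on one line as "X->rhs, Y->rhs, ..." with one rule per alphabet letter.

A->AB, B->A, C->BC, D->BD

  step 2 ⇒ step 3: ABABDABDABC ⇒ AB·A·AB·A·BD·AB·A·BD·AB·A·BC
    A ↦ AB
    B ↦ A
    C ↦ BC
    D ↦ BD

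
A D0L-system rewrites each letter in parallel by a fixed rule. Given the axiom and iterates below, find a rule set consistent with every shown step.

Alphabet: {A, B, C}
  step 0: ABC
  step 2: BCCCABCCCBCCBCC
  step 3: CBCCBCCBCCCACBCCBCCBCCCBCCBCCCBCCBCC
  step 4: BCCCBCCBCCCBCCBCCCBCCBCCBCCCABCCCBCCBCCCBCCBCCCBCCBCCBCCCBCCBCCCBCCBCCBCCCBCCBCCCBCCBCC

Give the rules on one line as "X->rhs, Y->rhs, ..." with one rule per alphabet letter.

A->CA, B->C, C->BCC

  step 3 ⇒ step 4: CBCCBCCBCCCACBCCBCCBCCCBCCBCCCBCCBCC ⇒ BCC·C·BCC·BCC·C·BCC·BCC·C·BCC·BCC·BCC·CA·BCC·C·BCC·BCC·C·BCC·BCC·C·BCC·BCC·BCC·C·BCC·BCC·C·BCC·BCC·BCC·C·BCC·BCC·C·BCC·BCC
    A ↦ CA
    B ↦ C
    C ↦ BCC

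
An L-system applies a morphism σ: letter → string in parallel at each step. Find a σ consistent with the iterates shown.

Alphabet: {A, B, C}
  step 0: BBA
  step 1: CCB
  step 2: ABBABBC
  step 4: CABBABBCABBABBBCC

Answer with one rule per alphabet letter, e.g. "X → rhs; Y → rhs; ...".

  step 1 ⇒ step 2: CCB ⇒ ABB·ABB·C
    B ↦ C
    C ↦ ABB
  step 0 ⇒ step 1: BBA ⇒ C·C·B
    A ↦ B

A->B, B->C, C->ABB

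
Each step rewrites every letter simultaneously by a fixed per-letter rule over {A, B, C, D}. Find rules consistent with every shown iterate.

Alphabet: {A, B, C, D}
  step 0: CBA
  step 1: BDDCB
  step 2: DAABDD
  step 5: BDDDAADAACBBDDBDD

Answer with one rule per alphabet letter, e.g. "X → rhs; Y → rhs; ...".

  step 1 ⇒ step 2: BDDCB ⇒ D·A·A·BD·D
    B ↦ D
    C ↦ BD
    D ↦ A
  step 0 ⇒ step 1: CBA ⇒ BD·D·CB
    A ↦ CB

A->CB, B->D, C->BD, D->A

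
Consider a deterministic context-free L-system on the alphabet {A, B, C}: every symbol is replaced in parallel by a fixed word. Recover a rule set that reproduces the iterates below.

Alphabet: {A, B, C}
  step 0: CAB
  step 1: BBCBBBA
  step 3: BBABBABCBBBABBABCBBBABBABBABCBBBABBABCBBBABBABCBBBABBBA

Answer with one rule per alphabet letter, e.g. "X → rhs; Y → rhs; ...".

A->BCB, B->BBA, C->B

  step 0 ⇒ step 1: CAB ⇒ B·BCB·BBA
    A ↦ BCB
    B ↦ BBA
    C ↦ B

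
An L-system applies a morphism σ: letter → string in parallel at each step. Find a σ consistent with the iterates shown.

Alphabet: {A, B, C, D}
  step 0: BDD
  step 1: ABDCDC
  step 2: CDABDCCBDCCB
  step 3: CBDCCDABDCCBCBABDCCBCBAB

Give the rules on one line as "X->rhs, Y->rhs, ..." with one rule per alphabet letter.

A->CD, B->AB, C->CB, D->DC

  step 2 ⇒ step 3: CDABDCCBDCCB ⇒ CB·DC·CD·AB·DC·CB·CB·AB·DC·CB·CB·AB
    A ↦ CD
    B ↦ AB
    C ↦ CB
    D ↦ DC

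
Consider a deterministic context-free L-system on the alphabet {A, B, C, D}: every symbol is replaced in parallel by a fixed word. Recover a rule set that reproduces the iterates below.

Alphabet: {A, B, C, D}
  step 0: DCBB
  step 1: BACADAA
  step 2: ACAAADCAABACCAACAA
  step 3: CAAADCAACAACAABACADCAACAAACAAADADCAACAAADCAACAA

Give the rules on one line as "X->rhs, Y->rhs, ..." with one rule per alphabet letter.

  step 2 ⇒ step 3: ACAAADCAABACCAACAA ⇒ CAA·AD·CAA·CAA·CAA·BAC·AD·CAA·CAA·A·CAA·AD·AD·CAA·CAA·AD·CAA·CAA
    A ↦ CAA
    B ↦ A
    C ↦ AD
    D ↦ BAC

A->CAA, B->A, C->AD, D->BAC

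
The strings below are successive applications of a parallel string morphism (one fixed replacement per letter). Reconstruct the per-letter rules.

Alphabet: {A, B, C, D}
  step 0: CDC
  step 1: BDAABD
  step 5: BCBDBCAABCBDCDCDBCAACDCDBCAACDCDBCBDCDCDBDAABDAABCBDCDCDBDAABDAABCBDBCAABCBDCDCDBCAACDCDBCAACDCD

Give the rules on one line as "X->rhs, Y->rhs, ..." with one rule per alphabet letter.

A->CD, B->BC, C->BD, D->AA

  step 0 ⇒ step 1: CDC ⇒ BD·AA·BD
    C ↦ BD
    D ↦ AA
    A ↦ CD  (constrained at step 1)
    B ↦ BC  (constrained at step 1)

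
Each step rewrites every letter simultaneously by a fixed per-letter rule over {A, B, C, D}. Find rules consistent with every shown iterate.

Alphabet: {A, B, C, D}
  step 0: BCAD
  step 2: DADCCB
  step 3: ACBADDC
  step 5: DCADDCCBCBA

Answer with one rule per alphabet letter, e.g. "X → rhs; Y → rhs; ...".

  step 2 ⇒ step 3: DADCCB ⇒ A·CB·A·D·D·C
    A ↦ CB
    B ↦ C
    C ↦ D
    D ↦ A

A->CB, B->C, C->D, D->A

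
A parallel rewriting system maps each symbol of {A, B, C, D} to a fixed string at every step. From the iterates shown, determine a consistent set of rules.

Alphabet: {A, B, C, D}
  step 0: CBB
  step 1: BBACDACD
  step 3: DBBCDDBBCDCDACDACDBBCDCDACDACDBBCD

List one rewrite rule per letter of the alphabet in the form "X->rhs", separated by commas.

  step 0 ⇒ step 1: CBB ⇒ BB·ACD·ACD
    B ↦ ACD
    C ↦ BB
    A ↦ D  (constrained at step 1)
    D ↦ CD  (constrained at step 1)

A->D, B->ACD, C->BB, D->CD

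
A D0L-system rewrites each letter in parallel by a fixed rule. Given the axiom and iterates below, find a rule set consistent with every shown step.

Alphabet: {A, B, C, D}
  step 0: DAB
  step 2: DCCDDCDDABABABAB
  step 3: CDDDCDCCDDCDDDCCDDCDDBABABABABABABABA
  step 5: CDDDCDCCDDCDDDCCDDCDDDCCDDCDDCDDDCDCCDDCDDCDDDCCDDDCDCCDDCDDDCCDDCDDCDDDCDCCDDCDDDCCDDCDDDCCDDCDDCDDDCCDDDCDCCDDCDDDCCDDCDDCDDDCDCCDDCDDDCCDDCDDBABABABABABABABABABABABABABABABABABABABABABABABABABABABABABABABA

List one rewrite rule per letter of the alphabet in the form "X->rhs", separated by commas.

A->BAB, B->A, C->DC, D->CDD

  step 2 ⇒ step 3: DCCDDCDDABABABAB ⇒ CDD·DC·DC·CDD·CDD·DC·CDD·CDD·BAB·A·BAB·A·BAB·A·BAB·A
    A ↦ BAB
    B ↦ A
    C ↦ DC
    D ↦ CDD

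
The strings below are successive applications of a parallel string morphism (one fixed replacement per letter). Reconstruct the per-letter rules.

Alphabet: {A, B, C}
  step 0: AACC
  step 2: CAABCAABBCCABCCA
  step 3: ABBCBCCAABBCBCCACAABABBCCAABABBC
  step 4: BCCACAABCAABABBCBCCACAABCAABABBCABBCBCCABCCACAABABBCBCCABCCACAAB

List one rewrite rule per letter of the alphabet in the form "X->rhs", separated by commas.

A->BC, B->CA, C->AB

  step 3 ⇒ step 4: ABBCBCCAABBCBCCACAABABBCCAABABBC ⇒ BC·CA·CA·AB·CA·AB·AB·BC·BC·CA·CA·AB·CA·AB·AB·BC·AB·BC·BC·CA·BC·CA·CA·AB·AB·BC·BC·CA·BC·CA·CA·AB
    A ↦ BC
    B ↦ CA
    C ↦ AB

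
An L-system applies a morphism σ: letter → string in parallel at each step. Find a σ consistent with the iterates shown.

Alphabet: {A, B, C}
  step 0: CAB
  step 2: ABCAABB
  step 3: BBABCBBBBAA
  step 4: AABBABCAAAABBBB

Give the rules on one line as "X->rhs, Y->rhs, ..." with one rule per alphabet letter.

A->BB, B->A, C->BC

  step 3 ⇒ step 4: BBABCBBBBAA ⇒ A·A·BB·A·BC·A·A·A·A·BB·BB
    A ↦ BB
    B ↦ A
    C ↦ BC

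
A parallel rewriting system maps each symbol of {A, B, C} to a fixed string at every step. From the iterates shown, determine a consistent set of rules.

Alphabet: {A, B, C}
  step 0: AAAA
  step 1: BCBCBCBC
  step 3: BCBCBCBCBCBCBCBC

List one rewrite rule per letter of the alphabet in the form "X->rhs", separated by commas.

  step 0 ⇒ step 1: AAAA ⇒ BC·BC·BC·BC
    A ↦ BC
    B ↦ A  (constrained at step 1)
    C ↦ A  (constrained at step 1)

A->BC, B->A, C->A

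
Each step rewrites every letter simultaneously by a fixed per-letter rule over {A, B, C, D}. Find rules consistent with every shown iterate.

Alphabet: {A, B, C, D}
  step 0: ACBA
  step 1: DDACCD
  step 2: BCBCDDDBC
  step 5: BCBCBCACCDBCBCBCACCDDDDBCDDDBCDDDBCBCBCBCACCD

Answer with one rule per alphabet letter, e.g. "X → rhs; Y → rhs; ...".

A->D, B->ACC, C->D, D->BC

  step 1 ⇒ step 2: DDACCD ⇒ BC·BC·D·D·D·BC
    A ↦ D
    C ↦ D
    D ↦ BC
  step 0 ⇒ step 1: ACBA ⇒ D·D·ACC·D
    B ↦ ACC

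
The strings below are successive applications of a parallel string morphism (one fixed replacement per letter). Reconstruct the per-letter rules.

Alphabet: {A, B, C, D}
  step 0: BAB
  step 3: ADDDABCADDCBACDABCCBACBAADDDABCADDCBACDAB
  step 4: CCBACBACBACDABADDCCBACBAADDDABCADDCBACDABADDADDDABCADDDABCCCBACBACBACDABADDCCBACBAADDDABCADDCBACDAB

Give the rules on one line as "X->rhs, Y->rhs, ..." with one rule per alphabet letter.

  step 3 ⇒ step 4: ADDDABCADDCBACDABCCBACBAADDDABCADDCBACDAB ⇒ C·CBA·CBA·CBA·C·DAB·ADD·C·CBA·CBA·ADD·DAB·C·ADD·CBA·C·DAB·ADD·ADD·DAB·C·ADD·DAB·C·C·CBA·CBA·CBA·C·DAB·ADD·C·CBA·CBA·ADD·DAB·C·ADD·CBA·C·DAB
    A ↦ C
    B ↦ DAB
    C ↦ ADD
    D ↦ CBA

A->C, B->DAB, C->ADD, D->CBA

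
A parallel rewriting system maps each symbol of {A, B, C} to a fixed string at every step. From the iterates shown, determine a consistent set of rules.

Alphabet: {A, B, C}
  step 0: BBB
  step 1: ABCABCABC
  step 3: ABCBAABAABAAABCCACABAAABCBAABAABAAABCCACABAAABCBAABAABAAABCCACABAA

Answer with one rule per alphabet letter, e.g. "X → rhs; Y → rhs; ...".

  step 0 ⇒ step 1: BBB ⇒ ABC·ABC·ABC
    B ↦ ABC
    A ↦ BAA  (constrained at step 1)
    C ↦ CA  (constrained at step 1)

A->BAA, B->ABC, C->CA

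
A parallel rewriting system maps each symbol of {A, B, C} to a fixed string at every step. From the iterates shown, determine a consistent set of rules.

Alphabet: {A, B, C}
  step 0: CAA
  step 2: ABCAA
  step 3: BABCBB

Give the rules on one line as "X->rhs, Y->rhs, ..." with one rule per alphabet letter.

  step 2 ⇒ step 3: ABCAA ⇒ B·A·BC·B·B
    A ↦ B
    B ↦ A
    C ↦ BC

A->B, B->A, C->BC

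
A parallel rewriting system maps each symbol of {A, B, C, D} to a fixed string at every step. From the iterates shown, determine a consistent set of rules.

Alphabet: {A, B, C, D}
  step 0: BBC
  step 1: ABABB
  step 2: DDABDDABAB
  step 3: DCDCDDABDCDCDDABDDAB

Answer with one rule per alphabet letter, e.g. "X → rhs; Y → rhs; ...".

  step 2 ⇒ step 3: DDABDDABAB ⇒ DC·DC·DD·AB·DC·DC·DD·AB·DD·AB
    A ↦ DD
    B ↦ AB
    D ↦ DC
  step 0 ⇒ step 1: BBC ⇒ AB·AB·B
    C ↦ B

A->DD, B->AB, C->B, D->DC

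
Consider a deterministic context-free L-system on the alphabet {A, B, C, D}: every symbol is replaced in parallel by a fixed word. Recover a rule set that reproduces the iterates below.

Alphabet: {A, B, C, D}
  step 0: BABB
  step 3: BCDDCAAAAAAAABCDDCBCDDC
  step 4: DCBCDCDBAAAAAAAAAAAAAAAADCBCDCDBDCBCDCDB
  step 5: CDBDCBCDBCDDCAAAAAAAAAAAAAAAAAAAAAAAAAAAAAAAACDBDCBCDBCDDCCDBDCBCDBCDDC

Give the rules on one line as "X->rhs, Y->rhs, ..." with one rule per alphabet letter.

  step 4 ⇒ step 5: DCBCDCDBAAAAAAAAAAAAAAAADCBCDCDBDCBCDCDB ⇒ CD·B·DC·B·CD·B·CD·DC·AA·AA·AA·AA·AA·AA·AA·AA·AA·AA·AA·AA·AA·AA·AA·AA·CD·B·DC·B·CD·B·CD·DC·CD·B·DC·B·CD·B·CD·DC
    A ↦ AA
    B ↦ DC
    C ↦ B
    D ↦ CD

A->AA, B->DC, C->B, D->CD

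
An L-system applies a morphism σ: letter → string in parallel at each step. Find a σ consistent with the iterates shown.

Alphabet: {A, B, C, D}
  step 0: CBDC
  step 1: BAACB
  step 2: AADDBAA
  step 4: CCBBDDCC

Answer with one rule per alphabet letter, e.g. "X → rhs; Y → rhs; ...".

A->D, B->AA, C->B, D->C

  step 1 ⇒ step 2: BAACB ⇒ AA·D·D·B·AA
    A ↦ D
    B ↦ AA
    C ↦ B
  step 0 ⇒ step 1: CBDC ⇒ B·AA·C·B
    D ↦ C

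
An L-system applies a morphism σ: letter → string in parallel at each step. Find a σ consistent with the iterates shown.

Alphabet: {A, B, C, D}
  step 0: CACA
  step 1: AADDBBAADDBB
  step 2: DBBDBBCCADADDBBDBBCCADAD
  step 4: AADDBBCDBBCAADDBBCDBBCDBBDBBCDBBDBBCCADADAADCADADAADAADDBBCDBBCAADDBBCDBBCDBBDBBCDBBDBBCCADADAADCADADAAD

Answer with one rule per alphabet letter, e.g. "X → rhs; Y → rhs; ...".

  step 1 ⇒ step 2: AADDBBAADDBB ⇒ DBB·DBB·C·C·AD·AD·DBB·DBB·C·C·AD·AD
    A ↦ DBB
    B ↦ AD
    D ↦ C
  step 0 ⇒ step 1: CACA ⇒ AAD·DBB·AAD·DBB
    C ↦ AAD

A->DBB, B->AD, C->AAD, D->C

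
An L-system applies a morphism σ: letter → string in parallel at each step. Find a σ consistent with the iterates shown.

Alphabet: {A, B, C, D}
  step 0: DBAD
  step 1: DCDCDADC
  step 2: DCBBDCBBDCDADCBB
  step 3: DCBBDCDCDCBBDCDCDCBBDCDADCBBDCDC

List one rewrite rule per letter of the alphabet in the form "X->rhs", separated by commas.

A->DA, B->DC, C->BB, D->DC

  step 2 ⇒ step 3: DCBBDCBBDCDADCBB ⇒ DC·BB·DC·DC·DC·BB·DC·DC·DC·BB·DC·DA·DC·BB·DC·DC
    A ↦ DA
    B ↦ DC
    C ↦ BB
    D ↦ DC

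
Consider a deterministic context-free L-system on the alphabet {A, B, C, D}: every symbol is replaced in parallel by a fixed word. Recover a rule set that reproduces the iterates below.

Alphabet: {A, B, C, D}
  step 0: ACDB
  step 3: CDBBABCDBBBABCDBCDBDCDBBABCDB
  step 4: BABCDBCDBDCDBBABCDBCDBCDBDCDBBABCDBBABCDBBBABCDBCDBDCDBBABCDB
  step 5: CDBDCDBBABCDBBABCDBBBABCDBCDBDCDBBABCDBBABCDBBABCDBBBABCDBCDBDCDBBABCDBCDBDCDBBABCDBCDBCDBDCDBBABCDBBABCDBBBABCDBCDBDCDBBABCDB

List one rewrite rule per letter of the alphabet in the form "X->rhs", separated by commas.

  step 4 ⇒ step 5: BABCDBCDBDCDBBABCDBCDBCDBDCDBBABCDBBABCDBBBABCDBCDBDCDBBABCDB ⇒ CDB·D·CDB·BA·B·CDB·BA·B·CDB·B·BA·B·CDB·CDB·D·CDB·BA·B·CDB·BA·B·CDB·BA·B·CDB·B·BA·B·CDB·CDB·D·CDB·BA·B·CDB·CDB·D·CDB·BA·B·CDB·CDB·CDB·D·CDB·BA·B·CDB·BA·B·CDB·B·BA·B·CDB·CDB·D·CDB·BA·B·CDB
    A ↦ D
    B ↦ CDB
    C ↦ BA
    D ↦ B

A->D, B->CDB, C->BA, D->B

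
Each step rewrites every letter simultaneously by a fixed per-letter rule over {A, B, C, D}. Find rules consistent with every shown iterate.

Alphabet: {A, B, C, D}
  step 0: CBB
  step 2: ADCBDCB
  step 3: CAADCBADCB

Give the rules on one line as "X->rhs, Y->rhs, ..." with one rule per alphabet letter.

A->CA, B->CB, C->D, D->A

  step 2 ⇒ step 3: ADCBDCB ⇒ CA·A·D·CB·A·D·CB
    A ↦ CA
    B ↦ CB
    C ↦ D
    D ↦ A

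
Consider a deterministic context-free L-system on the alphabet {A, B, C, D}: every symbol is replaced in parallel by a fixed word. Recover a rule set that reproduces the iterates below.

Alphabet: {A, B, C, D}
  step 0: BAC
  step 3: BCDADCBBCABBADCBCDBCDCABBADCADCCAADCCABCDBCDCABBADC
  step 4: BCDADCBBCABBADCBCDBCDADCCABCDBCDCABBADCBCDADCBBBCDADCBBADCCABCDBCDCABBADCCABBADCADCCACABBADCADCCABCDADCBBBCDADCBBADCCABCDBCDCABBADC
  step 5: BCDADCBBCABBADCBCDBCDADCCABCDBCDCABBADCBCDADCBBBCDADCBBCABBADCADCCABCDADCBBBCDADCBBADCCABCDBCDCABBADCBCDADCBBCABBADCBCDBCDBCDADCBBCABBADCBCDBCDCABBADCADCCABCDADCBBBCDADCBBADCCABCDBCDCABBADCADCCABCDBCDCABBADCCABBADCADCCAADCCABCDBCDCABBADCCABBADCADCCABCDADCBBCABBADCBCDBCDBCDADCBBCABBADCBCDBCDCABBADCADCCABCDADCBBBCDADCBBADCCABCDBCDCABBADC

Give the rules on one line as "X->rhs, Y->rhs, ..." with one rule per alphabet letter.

  step 4 ⇒ step 5: BCDADCBBCABBADCBCDBCDADCCABCDBCDCABBADCBCDADCBBBCDADCBBADCCABCDBCDCABBADCCABBADCADCCACABBADCADCCABCDADCBBBCDADCBBADCCABCDBCDCABBADC ⇒ BCD·ADC·BB·CA·BB·ADC·BCD·BCD·ADC·CA·BCD·BCD·CA·BB·ADC·BCD·ADC·BB·BCD·ADC·BB·CA·BB·ADC·ADC·CA·BCD·ADC·BB·BCD·ADC·BB·ADC·CA·BCD·BCD·CA·BB·ADC·BCD·ADC·BB·CA·BB·ADC·BCD·BCD·BCD·ADC·BB·CA·BB·ADC·BCD·BCD·CA·BB·ADC·ADC·CA·BCD·ADC·BB·BCD·ADC·BB·ADC·CA·BCD·BCD·CA·BB·ADC·ADC·CA·BCD·BCD·CA·BB·ADC·CA·BB·ADC·ADC·CA·ADC·CA·BCD·BCD·CA·BB·ADC·CA·BB·ADC·ADC·CA·BCD·ADC·BB·CA·BB·ADC·BCD·BCD·BCD·ADC·BB·CA·BB·ADC·BCD·BCD·CA·BB·ADC·ADC·CA·BCD·ADC·BB·BCD·ADC·BB·ADC·CA·BCD·BCD·CA·BB·ADC
    A ↦ CA
    B ↦ BCD
    C ↦ ADC
    D ↦ BB

A->CA, B->BCD, C->ADC, D->BB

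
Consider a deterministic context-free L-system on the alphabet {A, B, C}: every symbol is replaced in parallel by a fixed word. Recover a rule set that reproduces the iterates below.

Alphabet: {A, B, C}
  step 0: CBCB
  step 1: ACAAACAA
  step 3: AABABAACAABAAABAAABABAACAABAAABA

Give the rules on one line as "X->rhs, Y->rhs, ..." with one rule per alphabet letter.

A->BA, B->AA, C->AC

  step 0 ⇒ step 1: CBCB ⇒ AC·AA·AC·AA
    B ↦ AA
    C ↦ AC
    A ↦ BA  (constrained at step 1)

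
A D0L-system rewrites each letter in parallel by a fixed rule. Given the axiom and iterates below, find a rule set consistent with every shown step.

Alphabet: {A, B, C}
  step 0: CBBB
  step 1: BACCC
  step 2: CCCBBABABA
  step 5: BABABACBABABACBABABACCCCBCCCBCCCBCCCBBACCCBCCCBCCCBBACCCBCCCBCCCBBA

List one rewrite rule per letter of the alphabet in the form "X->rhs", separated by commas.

  step 1 ⇒ step 2: BACCC ⇒ C·CCB·BA·BA·BA
    A ↦ CCB
    B ↦ C
    C ↦ BA

A->CCB, B->C, C->BA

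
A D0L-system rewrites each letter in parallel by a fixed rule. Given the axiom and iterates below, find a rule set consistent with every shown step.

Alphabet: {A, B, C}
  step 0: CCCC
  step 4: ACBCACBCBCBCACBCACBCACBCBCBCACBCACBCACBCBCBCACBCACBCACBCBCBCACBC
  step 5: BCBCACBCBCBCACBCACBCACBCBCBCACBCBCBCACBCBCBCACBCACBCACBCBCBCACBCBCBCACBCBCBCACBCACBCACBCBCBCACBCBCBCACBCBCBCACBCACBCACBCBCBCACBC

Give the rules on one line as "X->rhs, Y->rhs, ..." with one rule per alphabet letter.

  step 4 ⇒ step 5: ACBCACBCBCBCACBCACBCACBCBCBCACBCACBCACBCBCBCACBCACBCACBCBCBCACBC ⇒ BC·BC·AC·BC·BC·BC·AC·BC·AC·BC·AC·BC·BC·BC·AC·BC·BC·BC·AC·BC·BC·BC·AC·BC·AC·BC·AC·BC·BC·BC·AC·BC·BC·BC·AC·BC·BC·BC·AC·BC·AC·BC·AC·BC·BC·BC·AC·BC·BC·BC·AC·BC·BC·BC·AC·BC·AC·BC·AC·BC·BC·BC·AC·BC
    A ↦ BC
    B ↦ AC
    C ↦ BC

A->BC, B->AC, C->BC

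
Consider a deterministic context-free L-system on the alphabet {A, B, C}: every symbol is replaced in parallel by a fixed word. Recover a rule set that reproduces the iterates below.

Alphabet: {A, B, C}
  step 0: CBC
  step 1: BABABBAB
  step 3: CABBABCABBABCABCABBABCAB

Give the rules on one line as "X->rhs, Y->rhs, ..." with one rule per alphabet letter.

A->C, B->AB, C->BAB

  step 0 ⇒ step 1: CBC ⇒ BAB·AB·BAB
    B ↦ AB
    C ↦ BAB
    A ↦ C  (constrained at step 1)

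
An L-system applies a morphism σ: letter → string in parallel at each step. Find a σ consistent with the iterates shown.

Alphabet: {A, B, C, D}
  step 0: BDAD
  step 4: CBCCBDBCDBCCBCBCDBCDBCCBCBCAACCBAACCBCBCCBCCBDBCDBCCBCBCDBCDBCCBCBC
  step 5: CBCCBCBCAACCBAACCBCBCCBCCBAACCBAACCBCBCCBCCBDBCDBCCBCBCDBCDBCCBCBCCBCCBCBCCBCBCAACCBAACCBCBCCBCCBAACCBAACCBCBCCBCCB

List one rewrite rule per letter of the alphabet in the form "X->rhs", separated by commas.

A->DBC, B->C, C->CB, D->AA

  step 4 ⇒ step 5: CBCCBDBCDBCCBCBCDBCDBCCBCBCAACCBAACCBCBCCBCCBDBCDBCCBCBCDBCDBCCBCBC ⇒ CB·C·CB·CB·C·AA·C·CB·AA·C·CB·CB·C·CB·C·CB·AA·C·CB·AA·C·CB·CB·C·CB·C·CB·DBC·DBC·CB·CB·C·DBC·DBC·CB·CB·C·CB·C·CB·CB·C·CB·CB·C·AA·C·CB·AA·C·CB·CB·C·CB·C·CB·AA·C·CB·AA·C·CB·CB·C·CB·C·CB
    A ↦ DBC
    B ↦ C
    C ↦ CB
    D ↦ AA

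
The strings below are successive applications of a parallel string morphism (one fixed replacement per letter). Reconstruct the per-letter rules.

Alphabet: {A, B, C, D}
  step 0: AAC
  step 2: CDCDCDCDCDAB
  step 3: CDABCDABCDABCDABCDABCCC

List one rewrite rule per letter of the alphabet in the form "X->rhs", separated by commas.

  step 2 ⇒ step 3: CDCDCDCDCDAB ⇒ CD·AB·CD·AB·CD·AB·CD·AB·CD·AB·CC·C
    A ↦ CC
    B ↦ C
    C ↦ CD
    D ↦ AB

A->CC, B->C, C->CD, D->AB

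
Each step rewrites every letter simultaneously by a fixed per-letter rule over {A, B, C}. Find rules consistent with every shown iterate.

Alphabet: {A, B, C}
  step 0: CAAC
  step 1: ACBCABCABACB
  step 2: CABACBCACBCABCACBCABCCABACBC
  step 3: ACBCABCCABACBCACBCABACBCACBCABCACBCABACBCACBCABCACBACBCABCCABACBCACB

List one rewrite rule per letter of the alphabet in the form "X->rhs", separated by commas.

A->CAB, B->C, C->ACB

  step 2 ⇒ step 3: CABACBCACBCABCACBCABCCABACBC ⇒ ACB·CAB·C·CAB·ACB·C·ACB·CAB·ACB·C·ACB·CAB·C·ACB·CAB·ACB·C·ACB·CAB·C·ACB·ACB·CAB·C·CAB·ACB·C·ACB
    A ↦ CAB
    B ↦ C
    C ↦ ACB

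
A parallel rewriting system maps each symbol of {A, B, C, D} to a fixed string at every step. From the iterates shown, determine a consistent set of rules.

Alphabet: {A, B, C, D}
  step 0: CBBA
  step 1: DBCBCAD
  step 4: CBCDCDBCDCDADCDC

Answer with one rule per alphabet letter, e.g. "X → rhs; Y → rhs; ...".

A->AD, B->BC, C->D, D->C

  step 0 ⇒ step 1: CBBA ⇒ D·BC·BC·AD
    A ↦ AD
    B ↦ BC
    C ↦ D
    D ↦ C  (constrained at step 1)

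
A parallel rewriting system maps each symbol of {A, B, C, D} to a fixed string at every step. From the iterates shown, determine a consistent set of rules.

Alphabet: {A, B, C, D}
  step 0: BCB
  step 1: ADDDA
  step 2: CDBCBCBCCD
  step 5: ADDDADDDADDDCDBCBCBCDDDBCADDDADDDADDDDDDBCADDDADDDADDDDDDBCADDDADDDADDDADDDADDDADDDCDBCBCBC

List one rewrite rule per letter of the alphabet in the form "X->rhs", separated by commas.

  step 1 ⇒ step 2: ADDDA ⇒ CD·BC·BC·BC·CD
    A ↦ CD
    D ↦ BC
  step 0 ⇒ step 1: BCB ⇒ A·DDD·A
    B ↦ A
  step 0 ⇒ step 1: BCB ⇒ A·DDD·A
    C ↦ DDD

A->CD, B->A, C->DDD, D->BC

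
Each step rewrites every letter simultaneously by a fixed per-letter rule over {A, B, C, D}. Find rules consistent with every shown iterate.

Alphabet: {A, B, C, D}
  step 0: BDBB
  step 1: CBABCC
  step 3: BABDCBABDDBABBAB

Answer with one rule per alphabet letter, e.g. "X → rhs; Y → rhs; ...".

  step 0 ⇒ step 1: BDBB ⇒ C·BAB·C·C
    B ↦ C
    D ↦ BAB
    A ↦ BDC  (constrained at step 1)
    C ↦ D  (constrained at step 1)

A->BDC, B->C, C->D, D->BAB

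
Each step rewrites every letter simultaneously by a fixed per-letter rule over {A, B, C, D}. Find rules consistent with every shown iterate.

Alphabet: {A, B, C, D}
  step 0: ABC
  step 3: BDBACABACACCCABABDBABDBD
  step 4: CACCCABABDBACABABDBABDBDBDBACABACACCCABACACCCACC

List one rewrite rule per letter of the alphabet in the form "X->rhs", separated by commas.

  step 3 ⇒ step 4: BDBACABACACCCABABDBABDBD ⇒ CA·CC·CA·BA·BD·BA·CA·BA·BD·BA·BD·BD·BD·BA·CA·BA·CA·CC·CA·BA·CA·CC·CA·CC
    A ↦ BA
    B ↦ CA
    C ↦ BD
    D ↦ CC

A->BA, B->CA, C->BD, D->CC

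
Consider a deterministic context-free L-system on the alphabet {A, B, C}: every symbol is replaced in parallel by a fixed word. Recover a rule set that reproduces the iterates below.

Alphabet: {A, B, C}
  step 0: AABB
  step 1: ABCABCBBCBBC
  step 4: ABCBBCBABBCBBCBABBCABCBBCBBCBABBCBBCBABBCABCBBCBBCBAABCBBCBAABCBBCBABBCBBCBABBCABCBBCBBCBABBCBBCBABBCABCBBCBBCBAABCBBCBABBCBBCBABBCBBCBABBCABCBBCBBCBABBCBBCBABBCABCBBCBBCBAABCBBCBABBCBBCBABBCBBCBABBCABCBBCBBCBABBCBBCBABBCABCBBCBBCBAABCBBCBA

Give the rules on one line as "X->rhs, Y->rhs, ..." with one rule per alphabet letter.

A->ABC, B->BBC, C->BA

  step 0 ⇒ step 1: AABB ⇒ ABC·ABC·BBC·BBC
    A ↦ ABC
    B ↦ BBC
    C ↦ BA  (constrained at step 1)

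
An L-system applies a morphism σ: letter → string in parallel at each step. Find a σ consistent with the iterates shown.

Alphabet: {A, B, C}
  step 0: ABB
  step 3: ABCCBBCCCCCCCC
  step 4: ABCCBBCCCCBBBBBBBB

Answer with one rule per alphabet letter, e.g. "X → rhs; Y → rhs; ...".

A->AB, B->CC, C->B

  step 3 ⇒ step 4: ABCCBBCCCCCCCC ⇒ AB·CC·B·B·CC·CC·B·B·B·B·B·B·B·B
    A ↦ AB
    B ↦ CC
    C ↦ B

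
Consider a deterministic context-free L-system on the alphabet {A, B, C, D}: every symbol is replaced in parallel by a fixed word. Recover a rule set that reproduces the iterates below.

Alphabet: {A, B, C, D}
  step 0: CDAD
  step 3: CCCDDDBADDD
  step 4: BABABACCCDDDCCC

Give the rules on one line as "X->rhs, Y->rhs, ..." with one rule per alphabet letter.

  step 3 ⇒ step 4: CCCDDDBADDD ⇒ BA·BA·BA·C·C·C·DD·D·C·C·C
    A ↦ D
    B ↦ DD
    C ↦ BA
    D ↦ C

A->D, B->DD, C->BA, D->C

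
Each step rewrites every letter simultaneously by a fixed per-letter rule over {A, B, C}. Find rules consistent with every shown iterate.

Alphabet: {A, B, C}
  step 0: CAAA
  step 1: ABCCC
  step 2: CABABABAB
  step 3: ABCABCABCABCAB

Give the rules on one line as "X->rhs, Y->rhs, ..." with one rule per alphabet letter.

  step 2 ⇒ step 3: CABABABAB ⇒ AB·C·AB·C·AB·C·AB·C·AB
    A ↦ C
    B ↦ AB
    C ↦ AB

A->C, B->AB, C->AB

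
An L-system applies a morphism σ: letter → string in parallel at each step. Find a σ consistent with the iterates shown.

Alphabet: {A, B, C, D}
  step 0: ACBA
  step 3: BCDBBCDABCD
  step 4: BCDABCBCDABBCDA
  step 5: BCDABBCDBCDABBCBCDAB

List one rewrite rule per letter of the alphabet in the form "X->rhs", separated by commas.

  step 4 ⇒ step 5: BCDABCBCDABBCDA ⇒ BC·D·A·B·BC·D·BC·D·A·B·BC·BC·D·A·B
    A ↦ B
    B ↦ BC
    C ↦ D
    D ↦ A

A->B, B->BC, C->D, D->A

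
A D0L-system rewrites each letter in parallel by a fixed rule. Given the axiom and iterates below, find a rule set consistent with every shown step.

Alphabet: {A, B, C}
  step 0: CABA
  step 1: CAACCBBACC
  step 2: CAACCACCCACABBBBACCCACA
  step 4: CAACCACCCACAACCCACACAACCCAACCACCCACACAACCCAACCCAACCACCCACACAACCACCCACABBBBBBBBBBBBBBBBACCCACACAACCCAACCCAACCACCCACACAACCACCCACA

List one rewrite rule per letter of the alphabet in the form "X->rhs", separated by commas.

  step 1 ⇒ step 2: CAACCBBACC ⇒ CA·ACC·ACC·CA·CA·BB·BB·ACC·CA·CA
    A ↦ ACC
    B ↦ BB
    C ↦ CA

A->ACC, B->BB, C->CA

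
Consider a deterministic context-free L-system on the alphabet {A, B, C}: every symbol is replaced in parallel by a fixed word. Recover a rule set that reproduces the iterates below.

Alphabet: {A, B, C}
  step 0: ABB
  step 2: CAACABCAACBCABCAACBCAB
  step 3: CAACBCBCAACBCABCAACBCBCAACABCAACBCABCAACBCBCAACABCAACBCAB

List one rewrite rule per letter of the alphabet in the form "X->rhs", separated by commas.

  step 2 ⇒ step 3: CAACABCAACBCABCAACBCAB ⇒ CAA·CB·CB·CAA·CB·CAB·CAA·CB·CB·CAA·CAB·CAA·CB·CAB·CAA·CB·CB·CAA·CAB·CAA·CB·CAB
    A ↦ CB
    B ↦ CAB
    C ↦ CAA

A->CB, B->CAB, C->CAA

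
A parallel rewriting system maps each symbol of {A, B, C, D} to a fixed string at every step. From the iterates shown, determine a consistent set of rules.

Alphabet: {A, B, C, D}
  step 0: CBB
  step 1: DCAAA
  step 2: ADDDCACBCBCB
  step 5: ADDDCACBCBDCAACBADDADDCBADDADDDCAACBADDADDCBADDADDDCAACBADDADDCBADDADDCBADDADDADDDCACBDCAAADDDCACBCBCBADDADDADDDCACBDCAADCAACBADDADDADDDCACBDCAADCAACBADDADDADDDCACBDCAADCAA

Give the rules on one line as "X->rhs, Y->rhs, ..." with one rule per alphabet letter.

  step 1 ⇒ step 2: DCAAA ⇒ ADD·DCA·CB·CB·CB
    A ↦ CB
    C ↦ DCA
    D ↦ ADD
  step 0 ⇒ step 1: CBB ⇒ DCA·A·A
    B ↦ A

A->CB, B->A, C->DCA, D->ADD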